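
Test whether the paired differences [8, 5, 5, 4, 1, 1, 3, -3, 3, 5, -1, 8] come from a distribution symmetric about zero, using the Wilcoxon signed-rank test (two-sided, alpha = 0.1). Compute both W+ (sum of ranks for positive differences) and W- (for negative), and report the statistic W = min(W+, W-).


Step 1: Drop any zero differences (none here) and take |d_i|.
|d| = [8, 5, 5, 4, 1, 1, 3, 3, 3, 5, 1, 8]
Step 2: Midrank |d_i| (ties get averaged ranks).
ranks: |8|->11.5, |5|->9, |5|->9, |4|->7, |1|->2, |1|->2, |3|->5, |3|->5, |3|->5, |5|->9, |1|->2, |8|->11.5
Step 3: Attach original signs; sum ranks with positive sign and with negative sign.
W+ = 11.5 + 9 + 9 + 7 + 2 + 2 + 5 + 5 + 9 + 11.5 = 71
W- = 5 + 2 = 7
(Check: W+ + W- = 78 should equal n(n+1)/2 = 78.)
Step 4: Test statistic W = min(W+, W-) = 7.
Step 5: Ties in |d|, so use the tie-corrected normal approximation.
        E[W] = n(n+1)/4 = 12*13/4 = 39.
        Tie groups: |d|=1 (t=3), |d|=3 (t=3), |d|=5 (t=3), |d|=8 (t=2); sum(t^3 - t) = 78.
        Var[W] = n(n+1)(2n+1)/24 - sum(t^3-t)/48 = 3900/24 - 78/48 = 160.875.
        z = (W - E[W]) / sqrt(Var[W]) = (7 - 39) / 12.6837 = -2.5229.
        Two-sided p = 2*Phi(z) = 0.011638.
Step 6: alpha = 0.1. reject H0.

W+ = 71, W- = 7, W = min = 7, p = 0.011638, reject H0.


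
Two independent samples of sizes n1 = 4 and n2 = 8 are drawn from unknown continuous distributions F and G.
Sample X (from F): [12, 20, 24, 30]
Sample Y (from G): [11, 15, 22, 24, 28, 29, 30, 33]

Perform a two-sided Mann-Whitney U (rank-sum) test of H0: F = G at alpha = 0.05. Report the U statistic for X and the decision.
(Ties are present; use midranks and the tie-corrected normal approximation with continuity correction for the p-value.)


Step 1: Combine and sort all 12 observations; assign midranks.
sorted (value, group): (11,Y), (12,X), (15,Y), (20,X), (22,Y), (24,X), (24,Y), (28,Y), (29,Y), (30,X), (30,Y), (33,Y)
ranks: 11->1, 12->2, 15->3, 20->4, 22->5, 24->6.5, 24->6.5, 28->8, 29->9, 30->10.5, 30->10.5, 33->12
Step 2: Rank sum for X: R1 = 2 + 4 + 6.5 + 10.5 = 23.
Step 3: U_X = R1 - n1(n1+1)/2 = 23 - 4*5/2 = 23 - 10 = 13.
       U_Y = n1*n2 - U_X = 32 - 13 = 19.
Step 4: Ties are present, so use the tie-corrected normal approximation (with continuity correction) for the p-value.
Step 5: p-value = 0.670038; compare to alpha = 0.05. fail to reject H0.

U_X = 13, p = 0.670038, fail to reject H0 at alpha = 0.05.


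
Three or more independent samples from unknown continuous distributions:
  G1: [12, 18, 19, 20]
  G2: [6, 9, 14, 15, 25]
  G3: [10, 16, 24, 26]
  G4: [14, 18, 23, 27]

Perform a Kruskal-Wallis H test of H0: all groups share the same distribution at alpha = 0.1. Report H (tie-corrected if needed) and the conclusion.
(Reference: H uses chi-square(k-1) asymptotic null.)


Step 1: Combine all N = 17 observations and assign midranks.
sorted (value, group, rank): (6,G2,1), (9,G2,2), (10,G3,3), (12,G1,4), (14,G2,5.5), (14,G4,5.5), (15,G2,7), (16,G3,8), (18,G1,9.5), (18,G4,9.5), (19,G1,11), (20,G1,12), (23,G4,13), (24,G3,14), (25,G2,15), (26,G3,16), (27,G4,17)
Step 2: Sum ranks within each group.
R_1 = 36.5 (n_1 = 4)
R_2 = 30.5 (n_2 = 5)
R_3 = 41 (n_3 = 4)
R_4 = 45 (n_4 = 4)
Step 3: H = 12/(N(N+1)) * sum(R_i^2/n_i) - 3(N+1)
     = 12/(17*18) * (36.5^2/4 + 30.5^2/5 + 41^2/4 + 45^2/4) - 3*18
     = 0.039216 * 1445.61 - 54
     = 2.690686.
Step 4: Ties present; correction factor C = 1 - 12/(17^3 - 17) = 0.997549. Corrected H = 2.690686 / 0.997549 = 2.697297.
Step 5: Under H0, H ~ chi^2(3); p-value = 0.440687.
Step 6: alpha = 0.1. fail to reject H0.

H = 2.6973, df = 3, p = 0.440687, fail to reject H0.


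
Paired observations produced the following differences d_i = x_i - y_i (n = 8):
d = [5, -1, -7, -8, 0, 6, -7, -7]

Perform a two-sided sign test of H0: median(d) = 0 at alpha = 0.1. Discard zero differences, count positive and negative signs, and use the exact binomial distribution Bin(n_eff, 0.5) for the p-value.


Step 1: Discard zero differences. Original n = 8; n_eff = number of nonzero differences = 7.
Nonzero differences (with sign): +5, -1, -7, -8, +6, -7, -7
Step 2: Count signs: positive = 2, negative = 5.
Step 3: Under H0: P(positive) = 0.5, so the number of positives S ~ Bin(7, 0.5).
Step 4: Two-sided exact p-value = sum of Bin(7,0.5) probabilities at or below the observed probability = 0.453125.
Step 5: alpha = 0.1. fail to reject H0.

n_eff = 7, pos = 2, neg = 5, p = 0.453125, fail to reject H0.


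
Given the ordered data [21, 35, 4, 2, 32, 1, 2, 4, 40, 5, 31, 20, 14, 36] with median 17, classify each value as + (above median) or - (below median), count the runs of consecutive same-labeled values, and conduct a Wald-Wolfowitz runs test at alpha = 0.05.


Step 1: Compute median = 17; label A = above, B = below.
Labels in order: AABBABBBABAABA  (n_A = 7, n_B = 7)
Step 2: Count runs R = 9.
Step 3: Under H0 (random ordering), E[R] = 2*n_A*n_B/(n_A+n_B) + 1 = 2*7*7/14 + 1 = 8.0000.
        Var[R] = 2*n_A*n_B*(2*n_A*n_B - n_A - n_B) / ((n_A+n_B)^2 * (n_A+n_B-1)) = 8232/2548 = 3.2308.
        SD[R] = 1.7974.
Step 4: Continuity-corrected z = (R - 0.5 - E[R]) / SD[R] = (9 - 0.5 - 8.0000) / 1.7974 = 0.2782.
Step 5: Two-sided p-value via normal approximation = 2*(1 - Phi(|z|)) = 0.780879.
Step 6: alpha = 0.05. fail to reject H0.

R = 9, z = 0.2782, p = 0.780879, fail to reject H0.


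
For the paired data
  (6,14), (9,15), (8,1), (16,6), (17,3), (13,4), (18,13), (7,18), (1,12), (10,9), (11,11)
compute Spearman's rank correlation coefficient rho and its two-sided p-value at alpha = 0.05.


Step 1: Rank x and y separately (midranks; no ties here).
rank(x): 6->2, 9->5, 8->4, 16->9, 17->10, 13->8, 18->11, 7->3, 1->1, 10->6, 11->7
rank(y): 14->9, 15->10, 1->1, 6->4, 3->2, 4->3, 13->8, 18->11, 12->7, 9->5, 11->6
Step 2: d_i = R_x(i) - R_y(i); compute d_i^2.
  (2-9)^2=49, (5-10)^2=25, (4-1)^2=9, (9-4)^2=25, (10-2)^2=64, (8-3)^2=25, (11-8)^2=9, (3-11)^2=64, (1-7)^2=36, (6-5)^2=1, (7-6)^2=1
sum(d^2) = 308.
Step 3: rho = 1 - 6*308 / (11*(11^2 - 1)) = 1 - 1848/1320 = -0.400000.
Step 4: Under H0, t = rho * sqrt((n-2)/(1-rho^2)) = -1.3093 ~ t(9).
Step 5: Two-sided p-value from the t-distribution with 9 df = 0.222868.
Step 6: alpha = 0.05. fail to reject H0.

rho = -0.4000, p = 0.222868, fail to reject H0 at alpha = 0.05.


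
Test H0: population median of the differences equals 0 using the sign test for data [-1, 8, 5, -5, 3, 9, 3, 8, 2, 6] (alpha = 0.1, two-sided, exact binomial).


Step 1: Discard zero differences. Original n = 10; n_eff = number of nonzero differences = 10.
Nonzero differences (with sign): -1, +8, +5, -5, +3, +9, +3, +8, +2, +6
Step 2: Count signs: positive = 8, negative = 2.
Step 3: Under H0: P(positive) = 0.5, so the number of positives S ~ Bin(10, 0.5).
Step 4: Two-sided exact p-value = sum of Bin(10,0.5) probabilities at or below the observed probability = 0.109375.
Step 5: alpha = 0.1. fail to reject H0.

n_eff = 10, pos = 8, neg = 2, p = 0.109375, fail to reject H0.


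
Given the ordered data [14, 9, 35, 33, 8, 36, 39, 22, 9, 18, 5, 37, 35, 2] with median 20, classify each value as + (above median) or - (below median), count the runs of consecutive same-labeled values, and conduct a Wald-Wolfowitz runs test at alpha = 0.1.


Step 1: Compute median = 20; label A = above, B = below.
Labels in order: BBAABAAABBBAAB  (n_A = 7, n_B = 7)
Step 2: Count runs R = 7.
Step 3: Under H0 (random ordering), E[R] = 2*n_A*n_B/(n_A+n_B) + 1 = 2*7*7/14 + 1 = 8.0000.
        Var[R] = 2*n_A*n_B*(2*n_A*n_B - n_A - n_B) / ((n_A+n_B)^2 * (n_A+n_B-1)) = 8232/2548 = 3.2308.
        SD[R] = 1.7974.
Step 4: Continuity-corrected z = (R + 0.5 - E[R]) / SD[R] = (7 + 0.5 - 8.0000) / 1.7974 = -0.2782.
Step 5: Two-sided p-value via normal approximation = 2*(1 - Phi(|z|)) = 0.780879.
Step 6: alpha = 0.1. fail to reject H0.

R = 7, z = -0.2782, p = 0.780879, fail to reject H0.


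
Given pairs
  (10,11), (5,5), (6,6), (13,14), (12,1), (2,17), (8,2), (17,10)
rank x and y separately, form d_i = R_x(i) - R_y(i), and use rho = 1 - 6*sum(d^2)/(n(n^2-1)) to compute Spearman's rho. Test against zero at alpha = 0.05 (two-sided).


Step 1: Rank x and y separately (midranks; no ties here).
rank(x): 10->5, 5->2, 6->3, 13->7, 12->6, 2->1, 8->4, 17->8
rank(y): 11->6, 5->3, 6->4, 14->7, 1->1, 17->8, 2->2, 10->5
Step 2: d_i = R_x(i) - R_y(i); compute d_i^2.
  (5-6)^2=1, (2-3)^2=1, (3-4)^2=1, (7-7)^2=0, (6-1)^2=25, (1-8)^2=49, (4-2)^2=4, (8-5)^2=9
sum(d^2) = 90.
Step 3: rho = 1 - 6*90 / (8*(8^2 - 1)) = 1 - 540/504 = -0.071429.
Step 4: Under H0, t = rho * sqrt((n-2)/(1-rho^2)) = -0.1754 ~ t(6).
Step 5: Two-sided p-value from the t-distribution with 6 df = 0.866526.
Step 6: alpha = 0.05. fail to reject H0.

rho = -0.0714, p = 0.866526, fail to reject H0 at alpha = 0.05.


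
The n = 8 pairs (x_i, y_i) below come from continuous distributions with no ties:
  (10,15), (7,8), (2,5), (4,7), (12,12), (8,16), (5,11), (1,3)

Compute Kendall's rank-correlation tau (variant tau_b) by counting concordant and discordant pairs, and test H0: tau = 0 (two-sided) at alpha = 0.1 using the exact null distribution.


Step 1: Enumerate the 28 unordered pairs (i,j) with i<j and classify each by sign(x_j-x_i) * sign(y_j-y_i).
  (1,2):dx=-3,dy=-7->C; (1,3):dx=-8,dy=-10->C; (1,4):dx=-6,dy=-8->C; (1,5):dx=+2,dy=-3->D
  (1,6):dx=-2,dy=+1->D; (1,7):dx=-5,dy=-4->C; (1,8):dx=-9,dy=-12->C; (2,3):dx=-5,dy=-3->C
  (2,4):dx=-3,dy=-1->C; (2,5):dx=+5,dy=+4->C; (2,6):dx=+1,dy=+8->C; (2,7):dx=-2,dy=+3->D
  (2,8):dx=-6,dy=-5->C; (3,4):dx=+2,dy=+2->C; (3,5):dx=+10,dy=+7->C; (3,6):dx=+6,dy=+11->C
  (3,7):dx=+3,dy=+6->C; (3,8):dx=-1,dy=-2->C; (4,5):dx=+8,dy=+5->C; (4,6):dx=+4,dy=+9->C
  (4,7):dx=+1,dy=+4->C; (4,8):dx=-3,dy=-4->C; (5,6):dx=-4,dy=+4->D; (5,7):dx=-7,dy=-1->C
  (5,8):dx=-11,dy=-9->C; (6,7):dx=-3,dy=-5->C; (6,8):dx=-7,dy=-13->C; (7,8):dx=-4,dy=-8->C
Step 2: C = 24, D = 4, total pairs = 28.
Step 3: tau = (C - D)/(n(n-1)/2) = (24 - 4)/28 = 0.714286.
Step 4: Exact two-sided p-value (enumerate n! = 40320 permutations of y under H0): p = 0.014137.
Step 5: alpha = 0.1. reject H0.

tau_b = 0.7143 (C=24, D=4), p = 0.014137, reject H0.


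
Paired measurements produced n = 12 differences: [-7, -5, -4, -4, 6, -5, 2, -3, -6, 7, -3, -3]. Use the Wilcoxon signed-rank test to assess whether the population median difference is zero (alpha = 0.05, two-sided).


Step 1: Drop any zero differences (none here) and take |d_i|.
|d| = [7, 5, 4, 4, 6, 5, 2, 3, 6, 7, 3, 3]
Step 2: Midrank |d_i| (ties get averaged ranks).
ranks: |7|->11.5, |5|->7.5, |4|->5.5, |4|->5.5, |6|->9.5, |5|->7.5, |2|->1, |3|->3, |6|->9.5, |7|->11.5, |3|->3, |3|->3
Step 3: Attach original signs; sum ranks with positive sign and with negative sign.
W+ = 9.5 + 1 + 11.5 = 22
W- = 11.5 + 7.5 + 5.5 + 5.5 + 7.5 + 3 + 9.5 + 3 + 3 = 56
(Check: W+ + W- = 78 should equal n(n+1)/2 = 78.)
Step 4: Test statistic W = min(W+, W-) = 22.
Step 5: Ties in |d|, so use the tie-corrected normal approximation.
        E[W] = n(n+1)/4 = 12*13/4 = 39.
        Tie groups: |d|=3 (t=3), |d|=4 (t=2), |d|=5 (t=2), |d|=6 (t=2), |d|=7 (t=2); sum(t^3 - t) = 48.
        Var[W] = n(n+1)(2n+1)/24 - sum(t^3-t)/48 = 3900/24 - 48/48 = 161.5.
        z = (W - E[W]) / sqrt(Var[W]) = (22 - 39) / 12.7083 = -1.3377.
        Two-sided p = 2*Phi(z) = 0.180990.
Step 6: alpha = 0.05. fail to reject H0.

W+ = 22, W- = 56, W = min = 22, p = 0.180990, fail to reject H0.


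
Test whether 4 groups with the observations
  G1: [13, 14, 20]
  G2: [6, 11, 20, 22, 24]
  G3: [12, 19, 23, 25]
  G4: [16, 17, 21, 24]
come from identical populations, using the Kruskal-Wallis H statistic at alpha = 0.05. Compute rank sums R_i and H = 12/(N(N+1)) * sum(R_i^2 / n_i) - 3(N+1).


Step 1: Combine all N = 16 observations and assign midranks.
sorted (value, group, rank): (6,G2,1), (11,G2,2), (12,G3,3), (13,G1,4), (14,G1,5), (16,G4,6), (17,G4,7), (19,G3,8), (20,G1,9.5), (20,G2,9.5), (21,G4,11), (22,G2,12), (23,G3,13), (24,G2,14.5), (24,G4,14.5), (25,G3,16)
Step 2: Sum ranks within each group.
R_1 = 18.5 (n_1 = 3)
R_2 = 39 (n_2 = 5)
R_3 = 40 (n_3 = 4)
R_4 = 38.5 (n_4 = 4)
Step 3: H = 12/(N(N+1)) * sum(R_i^2/n_i) - 3(N+1)
     = 12/(16*17) * (18.5^2/3 + 39^2/5 + 40^2/4 + 38.5^2/4) - 3*17
     = 0.044118 * 1188.85 - 51
     = 1.449081.
Step 4: Ties present; correction factor C = 1 - 12/(16^3 - 16) = 0.997059. Corrected H = 1.449081 / 0.997059 = 1.453355.
Step 5: Under H0, H ~ chi^2(3); p-value = 0.693077.
Step 6: alpha = 0.05. fail to reject H0.

H = 1.4534, df = 3, p = 0.693077, fail to reject H0.


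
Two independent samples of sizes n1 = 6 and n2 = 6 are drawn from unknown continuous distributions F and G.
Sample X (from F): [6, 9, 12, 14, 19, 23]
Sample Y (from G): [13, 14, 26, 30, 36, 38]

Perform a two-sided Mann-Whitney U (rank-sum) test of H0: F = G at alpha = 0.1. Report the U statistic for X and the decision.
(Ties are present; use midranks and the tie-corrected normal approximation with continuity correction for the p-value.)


Step 1: Combine and sort all 12 observations; assign midranks.
sorted (value, group): (6,X), (9,X), (12,X), (13,Y), (14,X), (14,Y), (19,X), (23,X), (26,Y), (30,Y), (36,Y), (38,Y)
ranks: 6->1, 9->2, 12->3, 13->4, 14->5.5, 14->5.5, 19->7, 23->8, 26->9, 30->10, 36->11, 38->12
Step 2: Rank sum for X: R1 = 1 + 2 + 3 + 5.5 + 7 + 8 = 26.5.
Step 3: U_X = R1 - n1(n1+1)/2 = 26.5 - 6*7/2 = 26.5 - 21 = 5.5.
       U_Y = n1*n2 - U_X = 36 - 5.5 = 30.5.
Step 4: Ties are present, so use the tie-corrected normal approximation (with continuity correction) for the p-value.
Step 5: p-value = 0.054241; compare to alpha = 0.1. reject H0.

U_X = 5.5, p = 0.054241, reject H0 at alpha = 0.1.


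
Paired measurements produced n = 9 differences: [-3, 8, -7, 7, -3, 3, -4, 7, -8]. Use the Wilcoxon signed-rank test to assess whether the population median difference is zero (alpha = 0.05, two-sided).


Step 1: Drop any zero differences (none here) and take |d_i|.
|d| = [3, 8, 7, 7, 3, 3, 4, 7, 8]
Step 2: Midrank |d_i| (ties get averaged ranks).
ranks: |3|->2, |8|->8.5, |7|->6, |7|->6, |3|->2, |3|->2, |4|->4, |7|->6, |8|->8.5
Step 3: Attach original signs; sum ranks with positive sign and with negative sign.
W+ = 8.5 + 6 + 2 + 6 = 22.5
W- = 2 + 6 + 2 + 4 + 8.5 = 22.5
(Check: W+ + W- = 45 should equal n(n+1)/2 = 45.)
Step 4: Test statistic W = min(W+, W-) = 22.5.
Step 5: Ties in |d|, so use the tie-corrected normal approximation.
        E[W] = n(n+1)/4 = 9*10/4 = 22.5.
        Tie groups: |d|=3 (t=3), |d|=7 (t=3), |d|=8 (t=2); sum(t^3 - t) = 54.
        Var[W] = n(n+1)(2n+1)/24 - sum(t^3-t)/48 = 1710/24 - 54/48 = 70.125.
        z = (W - E[W]) / sqrt(Var[W]) = (22.5 - 22.5) / 8.3741 = 0.0000.
        Two-sided p = 2*Phi(z) = 1.000000.
Step 6: alpha = 0.05. fail to reject H0.

W+ = 22.5, W- = 22.5, W = min = 22.5, p = 1.000000, fail to reject H0.


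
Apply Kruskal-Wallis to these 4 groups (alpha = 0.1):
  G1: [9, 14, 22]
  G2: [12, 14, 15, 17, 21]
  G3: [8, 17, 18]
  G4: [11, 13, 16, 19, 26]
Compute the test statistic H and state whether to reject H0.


Step 1: Combine all N = 16 observations and assign midranks.
sorted (value, group, rank): (8,G3,1), (9,G1,2), (11,G4,3), (12,G2,4), (13,G4,5), (14,G1,6.5), (14,G2,6.5), (15,G2,8), (16,G4,9), (17,G2,10.5), (17,G3,10.5), (18,G3,12), (19,G4,13), (21,G2,14), (22,G1,15), (26,G4,16)
Step 2: Sum ranks within each group.
R_1 = 23.5 (n_1 = 3)
R_2 = 43 (n_2 = 5)
R_3 = 23.5 (n_3 = 3)
R_4 = 46 (n_4 = 5)
Step 3: H = 12/(N(N+1)) * sum(R_i^2/n_i) - 3(N+1)
     = 12/(16*17) * (23.5^2/3 + 43^2/5 + 23.5^2/3 + 46^2/5) - 3*17
     = 0.044118 * 1161.17 - 51
     = 0.227941.
Step 4: Ties present; correction factor C = 1 - 12/(16^3 - 16) = 0.997059. Corrected H = 0.227941 / 0.997059 = 0.228614.
Step 5: Under H0, H ~ chi^2(3); p-value = 0.972843.
Step 6: alpha = 0.1. fail to reject H0.

H = 0.2286, df = 3, p = 0.972843, fail to reject H0.


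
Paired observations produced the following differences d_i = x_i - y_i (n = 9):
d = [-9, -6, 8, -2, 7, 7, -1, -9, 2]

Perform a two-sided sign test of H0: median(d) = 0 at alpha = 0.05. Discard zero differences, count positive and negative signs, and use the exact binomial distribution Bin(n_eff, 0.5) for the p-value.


Step 1: Discard zero differences. Original n = 9; n_eff = number of nonzero differences = 9.
Nonzero differences (with sign): -9, -6, +8, -2, +7, +7, -1, -9, +2
Step 2: Count signs: positive = 4, negative = 5.
Step 3: Under H0: P(positive) = 0.5, so the number of positives S ~ Bin(9, 0.5).
Step 4: Two-sided exact p-value = sum of Bin(9,0.5) probabilities at or below the observed probability = 1.000000.
Step 5: alpha = 0.05. fail to reject H0.

n_eff = 9, pos = 4, neg = 5, p = 1.000000, fail to reject H0.


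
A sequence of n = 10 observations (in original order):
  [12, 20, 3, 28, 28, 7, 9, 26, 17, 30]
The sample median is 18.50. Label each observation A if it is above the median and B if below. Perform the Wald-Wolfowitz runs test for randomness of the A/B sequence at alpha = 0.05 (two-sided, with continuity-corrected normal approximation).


Step 1: Compute median = 18.50; label A = above, B = below.
Labels in order: BABAABBABA  (n_A = 5, n_B = 5)
Step 2: Count runs R = 8.
Step 3: Under H0 (random ordering), E[R] = 2*n_A*n_B/(n_A+n_B) + 1 = 2*5*5/10 + 1 = 6.0000.
        Var[R] = 2*n_A*n_B*(2*n_A*n_B - n_A - n_B) / ((n_A+n_B)^2 * (n_A+n_B-1)) = 2000/900 = 2.2222.
        SD[R] = 1.4907.
Step 4: Continuity-corrected z = (R - 0.5 - E[R]) / SD[R] = (8 - 0.5 - 6.0000) / 1.4907 = 1.0062.
Step 5: Two-sided p-value via normal approximation = 2*(1 - Phi(|z|)) = 0.314305.
Step 6: alpha = 0.05. fail to reject H0.

R = 8, z = 1.0062, p = 0.314305, fail to reject H0.


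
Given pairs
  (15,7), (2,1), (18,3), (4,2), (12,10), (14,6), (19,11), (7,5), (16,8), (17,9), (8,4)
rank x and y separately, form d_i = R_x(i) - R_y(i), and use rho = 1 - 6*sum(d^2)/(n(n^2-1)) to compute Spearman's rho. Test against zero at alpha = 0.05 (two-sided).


Step 1: Rank x and y separately (midranks; no ties here).
rank(x): 15->7, 2->1, 18->10, 4->2, 12->5, 14->6, 19->11, 7->3, 16->8, 17->9, 8->4
rank(y): 7->7, 1->1, 3->3, 2->2, 10->10, 6->6, 11->11, 5->5, 8->8, 9->9, 4->4
Step 2: d_i = R_x(i) - R_y(i); compute d_i^2.
  (7-7)^2=0, (1-1)^2=0, (10-3)^2=49, (2-2)^2=0, (5-10)^2=25, (6-6)^2=0, (11-11)^2=0, (3-5)^2=4, (8-8)^2=0, (9-9)^2=0, (4-4)^2=0
sum(d^2) = 78.
Step 3: rho = 1 - 6*78 / (11*(11^2 - 1)) = 1 - 468/1320 = 0.645455.
Step 4: Under H0, t = rho * sqrt((n-2)/(1-rho^2)) = 2.5352 ~ t(9).
Step 5: Two-sided p-value from the t-distribution with 9 df = 0.031963.
Step 6: alpha = 0.05. reject H0.

rho = 0.6455, p = 0.031963, reject H0 at alpha = 0.05.


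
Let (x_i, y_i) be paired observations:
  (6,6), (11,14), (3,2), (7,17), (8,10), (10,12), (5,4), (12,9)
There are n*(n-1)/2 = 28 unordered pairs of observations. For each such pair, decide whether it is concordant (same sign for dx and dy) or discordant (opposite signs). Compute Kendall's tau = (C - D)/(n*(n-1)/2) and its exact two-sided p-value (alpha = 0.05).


Step 1: Enumerate the 28 unordered pairs (i,j) with i<j and classify each by sign(x_j-x_i) * sign(y_j-y_i).
  (1,2):dx=+5,dy=+8->C; (1,3):dx=-3,dy=-4->C; (1,4):dx=+1,dy=+11->C; (1,5):dx=+2,dy=+4->C
  (1,6):dx=+4,dy=+6->C; (1,7):dx=-1,dy=-2->C; (1,8):dx=+6,dy=+3->C; (2,3):dx=-8,dy=-12->C
  (2,4):dx=-4,dy=+3->D; (2,5):dx=-3,dy=-4->C; (2,6):dx=-1,dy=-2->C; (2,7):dx=-6,dy=-10->C
  (2,8):dx=+1,dy=-5->D; (3,4):dx=+4,dy=+15->C; (3,5):dx=+5,dy=+8->C; (3,6):dx=+7,dy=+10->C
  (3,7):dx=+2,dy=+2->C; (3,8):dx=+9,dy=+7->C; (4,5):dx=+1,dy=-7->D; (4,6):dx=+3,dy=-5->D
  (4,7):dx=-2,dy=-13->C; (4,8):dx=+5,dy=-8->D; (5,6):dx=+2,dy=+2->C; (5,7):dx=-3,dy=-6->C
  (5,8):dx=+4,dy=-1->D; (6,7):dx=-5,dy=-8->C; (6,8):dx=+2,dy=-3->D; (7,8):dx=+7,dy=+5->C
Step 2: C = 21, D = 7, total pairs = 28.
Step 3: tau = (C - D)/(n(n-1)/2) = (21 - 7)/28 = 0.500000.
Step 4: Exact two-sided p-value (enumerate n! = 40320 permutations of y under H0): p = 0.108681.
Step 5: alpha = 0.05. fail to reject H0.

tau_b = 0.5000 (C=21, D=7), p = 0.108681, fail to reject H0.


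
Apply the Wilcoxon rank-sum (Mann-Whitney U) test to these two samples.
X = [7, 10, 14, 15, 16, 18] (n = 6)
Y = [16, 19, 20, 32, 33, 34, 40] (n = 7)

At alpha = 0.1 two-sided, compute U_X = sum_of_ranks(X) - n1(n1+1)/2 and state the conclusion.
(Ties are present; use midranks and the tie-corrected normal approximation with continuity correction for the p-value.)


Step 1: Combine and sort all 13 observations; assign midranks.
sorted (value, group): (7,X), (10,X), (14,X), (15,X), (16,X), (16,Y), (18,X), (19,Y), (20,Y), (32,Y), (33,Y), (34,Y), (40,Y)
ranks: 7->1, 10->2, 14->3, 15->4, 16->5.5, 16->5.5, 18->7, 19->8, 20->9, 32->10, 33->11, 34->12, 40->13
Step 2: Rank sum for X: R1 = 1 + 2 + 3 + 4 + 5.5 + 7 = 22.5.
Step 3: U_X = R1 - n1(n1+1)/2 = 22.5 - 6*7/2 = 22.5 - 21 = 1.5.
       U_Y = n1*n2 - U_X = 42 - 1.5 = 40.5.
Step 4: Ties are present, so use the tie-corrected normal approximation (with continuity correction) for the p-value.
Step 5: p-value = 0.006567; compare to alpha = 0.1. reject H0.

U_X = 1.5, p = 0.006567, reject H0 at alpha = 0.1.


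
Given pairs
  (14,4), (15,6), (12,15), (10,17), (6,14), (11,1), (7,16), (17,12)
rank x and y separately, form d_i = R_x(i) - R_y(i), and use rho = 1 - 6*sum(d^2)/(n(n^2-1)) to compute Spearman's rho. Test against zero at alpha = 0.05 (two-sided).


Step 1: Rank x and y separately (midranks; no ties here).
rank(x): 14->6, 15->7, 12->5, 10->3, 6->1, 11->4, 7->2, 17->8
rank(y): 4->2, 6->3, 15->6, 17->8, 14->5, 1->1, 16->7, 12->4
Step 2: d_i = R_x(i) - R_y(i); compute d_i^2.
  (6-2)^2=16, (7-3)^2=16, (5-6)^2=1, (3-8)^2=25, (1-5)^2=16, (4-1)^2=9, (2-7)^2=25, (8-4)^2=16
sum(d^2) = 124.
Step 3: rho = 1 - 6*124 / (8*(8^2 - 1)) = 1 - 744/504 = -0.476190.
Step 4: Under H0, t = rho * sqrt((n-2)/(1-rho^2)) = -1.3265 ~ t(6).
Step 5: Two-sided p-value from the t-distribution with 6 df = 0.232936.
Step 6: alpha = 0.05. fail to reject H0.

rho = -0.4762, p = 0.232936, fail to reject H0 at alpha = 0.05.


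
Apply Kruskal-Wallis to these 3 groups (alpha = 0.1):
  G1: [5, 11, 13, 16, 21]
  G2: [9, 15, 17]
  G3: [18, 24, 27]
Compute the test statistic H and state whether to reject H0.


Step 1: Combine all N = 11 observations and assign midranks.
sorted (value, group, rank): (5,G1,1), (9,G2,2), (11,G1,3), (13,G1,4), (15,G2,5), (16,G1,6), (17,G2,7), (18,G3,8), (21,G1,9), (24,G3,10), (27,G3,11)
Step 2: Sum ranks within each group.
R_1 = 23 (n_1 = 5)
R_2 = 14 (n_2 = 3)
R_3 = 29 (n_3 = 3)
Step 3: H = 12/(N(N+1)) * sum(R_i^2/n_i) - 3(N+1)
     = 12/(11*12) * (23^2/5 + 14^2/3 + 29^2/3) - 3*12
     = 0.090909 * 451.467 - 36
     = 5.042424.
Step 4: No ties, so H is used without correction.
Step 5: Under H0, H ~ chi^2(2); p-value = 0.080362.
Step 6: alpha = 0.1. reject H0.

H = 5.0424, df = 2, p = 0.080362, reject H0.


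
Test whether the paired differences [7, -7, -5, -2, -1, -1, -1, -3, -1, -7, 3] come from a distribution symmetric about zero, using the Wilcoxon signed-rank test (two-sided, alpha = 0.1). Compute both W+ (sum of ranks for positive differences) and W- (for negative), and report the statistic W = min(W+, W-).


Step 1: Drop any zero differences (none here) and take |d_i|.
|d| = [7, 7, 5, 2, 1, 1, 1, 3, 1, 7, 3]
Step 2: Midrank |d_i| (ties get averaged ranks).
ranks: |7|->10, |7|->10, |5|->8, |2|->5, |1|->2.5, |1|->2.5, |1|->2.5, |3|->6.5, |1|->2.5, |7|->10, |3|->6.5
Step 3: Attach original signs; sum ranks with positive sign and with negative sign.
W+ = 10 + 6.5 = 16.5
W- = 10 + 8 + 5 + 2.5 + 2.5 + 2.5 + 6.5 + 2.5 + 10 = 49.5
(Check: W+ + W- = 66 should equal n(n+1)/2 = 66.)
Step 4: Test statistic W = min(W+, W-) = 16.5.
Step 5: Ties in |d|, so use the tie-corrected normal approximation.
        E[W] = n(n+1)/4 = 11*12/4 = 33.
        Tie groups: |d|=1 (t=4), |d|=3 (t=2), |d|=7 (t=3); sum(t^3 - t) = 90.
        Var[W] = n(n+1)(2n+1)/24 - sum(t^3-t)/48 = 3036/24 - 90/48 = 124.625.
        z = (W - E[W]) / sqrt(Var[W]) = (16.5 - 33) / 11.1636 = -1.4780.
        Two-sided p = 2*Phi(z) = 0.139401.
Step 6: alpha = 0.1. fail to reject H0.

W+ = 16.5, W- = 49.5, W = min = 16.5, p = 0.139401, fail to reject H0.


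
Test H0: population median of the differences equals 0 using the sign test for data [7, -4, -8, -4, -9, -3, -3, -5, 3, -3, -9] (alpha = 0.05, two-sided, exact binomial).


Step 1: Discard zero differences. Original n = 11; n_eff = number of nonzero differences = 11.
Nonzero differences (with sign): +7, -4, -8, -4, -9, -3, -3, -5, +3, -3, -9
Step 2: Count signs: positive = 2, negative = 9.
Step 3: Under H0: P(positive) = 0.5, so the number of positives S ~ Bin(11, 0.5).
Step 4: Two-sided exact p-value = sum of Bin(11,0.5) probabilities at or below the observed probability = 0.065430.
Step 5: alpha = 0.05. fail to reject H0.

n_eff = 11, pos = 2, neg = 9, p = 0.065430, fail to reject H0.


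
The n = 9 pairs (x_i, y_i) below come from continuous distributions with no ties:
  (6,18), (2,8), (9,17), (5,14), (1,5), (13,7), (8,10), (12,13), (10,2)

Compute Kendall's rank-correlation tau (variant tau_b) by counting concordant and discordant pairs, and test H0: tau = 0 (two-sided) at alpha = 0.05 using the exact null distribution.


Step 1: Enumerate the 36 unordered pairs (i,j) with i<j and classify each by sign(x_j-x_i) * sign(y_j-y_i).
  (1,2):dx=-4,dy=-10->C; (1,3):dx=+3,dy=-1->D; (1,4):dx=-1,dy=-4->C; (1,5):dx=-5,dy=-13->C
  (1,6):dx=+7,dy=-11->D; (1,7):dx=+2,dy=-8->D; (1,8):dx=+6,dy=-5->D; (1,9):dx=+4,dy=-16->D
  (2,3):dx=+7,dy=+9->C; (2,4):dx=+3,dy=+6->C; (2,5):dx=-1,dy=-3->C; (2,6):dx=+11,dy=-1->D
  (2,7):dx=+6,dy=+2->C; (2,8):dx=+10,dy=+5->C; (2,9):dx=+8,dy=-6->D; (3,4):dx=-4,dy=-3->C
  (3,5):dx=-8,dy=-12->C; (3,6):dx=+4,dy=-10->D; (3,7):dx=-1,dy=-7->C; (3,8):dx=+3,dy=-4->D
  (3,9):dx=+1,dy=-15->D; (4,5):dx=-4,dy=-9->C; (4,6):dx=+8,dy=-7->D; (4,7):dx=+3,dy=-4->D
  (4,8):dx=+7,dy=-1->D; (4,9):dx=+5,dy=-12->D; (5,6):dx=+12,dy=+2->C; (5,7):dx=+7,dy=+5->C
  (5,8):dx=+11,dy=+8->C; (5,9):dx=+9,dy=-3->D; (6,7):dx=-5,dy=+3->D; (6,8):dx=-1,dy=+6->D
  (6,9):dx=-3,dy=-5->C; (7,8):dx=+4,dy=+3->C; (7,9):dx=+2,dy=-8->D; (8,9):dx=-2,dy=-11->C
Step 2: C = 18, D = 18, total pairs = 36.
Step 3: tau = (C - D)/(n(n-1)/2) = (18 - 18)/36 = 0.000000.
Step 4: Exact two-sided p-value (enumerate n! = 362880 permutations of y under H0): p = 1.000000.
Step 5: alpha = 0.05. fail to reject H0.

tau_b = 0.0000 (C=18, D=18), p = 1.000000, fail to reject H0.


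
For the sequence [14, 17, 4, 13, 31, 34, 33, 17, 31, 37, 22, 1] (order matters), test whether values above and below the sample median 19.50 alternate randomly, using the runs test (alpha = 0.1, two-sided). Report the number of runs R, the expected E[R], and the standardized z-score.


Step 1: Compute median = 19.50; label A = above, B = below.
Labels in order: BBBBAAABAAAB  (n_A = 6, n_B = 6)
Step 2: Count runs R = 5.
Step 3: Under H0 (random ordering), E[R] = 2*n_A*n_B/(n_A+n_B) + 1 = 2*6*6/12 + 1 = 7.0000.
        Var[R] = 2*n_A*n_B*(2*n_A*n_B - n_A - n_B) / ((n_A+n_B)^2 * (n_A+n_B-1)) = 4320/1584 = 2.7273.
        SD[R] = 1.6514.
Step 4: Continuity-corrected z = (R + 0.5 - E[R]) / SD[R] = (5 + 0.5 - 7.0000) / 1.6514 = -0.9083.
Step 5: Two-sided p-value via normal approximation = 2*(1 - Phi(|z|)) = 0.363722.
Step 6: alpha = 0.1. fail to reject H0.

R = 5, z = -0.9083, p = 0.363722, fail to reject H0.


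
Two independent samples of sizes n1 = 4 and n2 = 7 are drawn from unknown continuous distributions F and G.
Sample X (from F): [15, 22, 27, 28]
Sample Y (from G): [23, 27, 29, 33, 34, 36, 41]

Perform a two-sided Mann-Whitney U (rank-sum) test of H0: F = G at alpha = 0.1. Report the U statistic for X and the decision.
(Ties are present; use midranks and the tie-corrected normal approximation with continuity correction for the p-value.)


Step 1: Combine and sort all 11 observations; assign midranks.
sorted (value, group): (15,X), (22,X), (23,Y), (27,X), (27,Y), (28,X), (29,Y), (33,Y), (34,Y), (36,Y), (41,Y)
ranks: 15->1, 22->2, 23->3, 27->4.5, 27->4.5, 28->6, 29->7, 33->8, 34->9, 36->10, 41->11
Step 2: Rank sum for X: R1 = 1 + 2 + 4.5 + 6 = 13.5.
Step 3: U_X = R1 - n1(n1+1)/2 = 13.5 - 4*5/2 = 13.5 - 10 = 3.5.
       U_Y = n1*n2 - U_X = 28 - 3.5 = 24.5.
Step 4: Ties are present, so use the tie-corrected normal approximation (with continuity correction) for the p-value.
Step 5: p-value = 0.058207; compare to alpha = 0.1. reject H0.

U_X = 3.5, p = 0.058207, reject H0 at alpha = 0.1.


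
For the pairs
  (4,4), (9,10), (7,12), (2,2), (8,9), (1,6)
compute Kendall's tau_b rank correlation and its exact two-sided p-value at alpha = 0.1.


Step 1: Enumerate the 15 unordered pairs (i,j) with i<j and classify each by sign(x_j-x_i) * sign(y_j-y_i).
  (1,2):dx=+5,dy=+6->C; (1,3):dx=+3,dy=+8->C; (1,4):dx=-2,dy=-2->C; (1,5):dx=+4,dy=+5->C
  (1,6):dx=-3,dy=+2->D; (2,3):dx=-2,dy=+2->D; (2,4):dx=-7,dy=-8->C; (2,5):dx=-1,dy=-1->C
  (2,6):dx=-8,dy=-4->C; (3,4):dx=-5,dy=-10->C; (3,5):dx=+1,dy=-3->D; (3,6):dx=-6,dy=-6->C
  (4,5):dx=+6,dy=+7->C; (4,6):dx=-1,dy=+4->D; (5,6):dx=-7,dy=-3->C
Step 2: C = 11, D = 4, total pairs = 15.
Step 3: tau = (C - D)/(n(n-1)/2) = (11 - 4)/15 = 0.466667.
Step 4: Exact two-sided p-value (enumerate n! = 720 permutations of y under H0): p = 0.272222.
Step 5: alpha = 0.1. fail to reject H0.

tau_b = 0.4667 (C=11, D=4), p = 0.272222, fail to reject H0.


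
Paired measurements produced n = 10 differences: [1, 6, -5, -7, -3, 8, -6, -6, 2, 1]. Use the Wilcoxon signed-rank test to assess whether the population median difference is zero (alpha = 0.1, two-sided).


Step 1: Drop any zero differences (none here) and take |d_i|.
|d| = [1, 6, 5, 7, 3, 8, 6, 6, 2, 1]
Step 2: Midrank |d_i| (ties get averaged ranks).
ranks: |1|->1.5, |6|->7, |5|->5, |7|->9, |3|->4, |8|->10, |6|->7, |6|->7, |2|->3, |1|->1.5
Step 3: Attach original signs; sum ranks with positive sign and with negative sign.
W+ = 1.5 + 7 + 10 + 3 + 1.5 = 23
W- = 5 + 9 + 4 + 7 + 7 = 32
(Check: W+ + W- = 55 should equal n(n+1)/2 = 55.)
Step 4: Test statistic W = min(W+, W-) = 23.
Step 5: Ties in |d|, so use the tie-corrected normal approximation.
        E[W] = n(n+1)/4 = 10*11/4 = 27.5.
        Tie groups: |d|=1 (t=2), |d|=6 (t=3); sum(t^3 - t) = 30.
        Var[W] = n(n+1)(2n+1)/24 - sum(t^3-t)/48 = 2310/24 - 30/48 = 95.625.
        z = (W - E[W]) / sqrt(Var[W]) = (23 - 27.5) / 9.7788 = -0.4602.
        Two-sided p = 2*Phi(z) = 0.645388.
Step 6: alpha = 0.1. fail to reject H0.

W+ = 23, W- = 32, W = min = 23, p = 0.645388, fail to reject H0.


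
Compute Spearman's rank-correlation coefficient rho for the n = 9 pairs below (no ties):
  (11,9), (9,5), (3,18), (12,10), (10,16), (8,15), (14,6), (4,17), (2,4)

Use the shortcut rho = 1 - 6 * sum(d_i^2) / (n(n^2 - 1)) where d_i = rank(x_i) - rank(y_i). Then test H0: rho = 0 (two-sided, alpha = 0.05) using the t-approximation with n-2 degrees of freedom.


Step 1: Rank x and y separately (midranks; no ties here).
rank(x): 11->7, 9->5, 3->2, 12->8, 10->6, 8->4, 14->9, 4->3, 2->1
rank(y): 9->4, 5->2, 18->9, 10->5, 16->7, 15->6, 6->3, 17->8, 4->1
Step 2: d_i = R_x(i) - R_y(i); compute d_i^2.
  (7-4)^2=9, (5-2)^2=9, (2-9)^2=49, (8-5)^2=9, (6-7)^2=1, (4-6)^2=4, (9-3)^2=36, (3-8)^2=25, (1-1)^2=0
sum(d^2) = 142.
Step 3: rho = 1 - 6*142 / (9*(9^2 - 1)) = 1 - 852/720 = -0.183333.
Step 4: Under H0, t = rho * sqrt((n-2)/(1-rho^2)) = -0.4934 ~ t(7).
Step 5: Two-sided p-value from the t-distribution with 7 df = 0.636820.
Step 6: alpha = 0.05. fail to reject H0.

rho = -0.1833, p = 0.636820, fail to reject H0 at alpha = 0.05.


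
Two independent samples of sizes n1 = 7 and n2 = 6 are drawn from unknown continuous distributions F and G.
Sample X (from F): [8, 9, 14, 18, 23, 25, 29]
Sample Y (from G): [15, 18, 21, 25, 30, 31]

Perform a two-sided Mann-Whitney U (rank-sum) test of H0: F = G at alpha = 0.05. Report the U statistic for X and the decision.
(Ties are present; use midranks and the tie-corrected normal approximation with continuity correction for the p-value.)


Step 1: Combine and sort all 13 observations; assign midranks.
sorted (value, group): (8,X), (9,X), (14,X), (15,Y), (18,X), (18,Y), (21,Y), (23,X), (25,X), (25,Y), (29,X), (30,Y), (31,Y)
ranks: 8->1, 9->2, 14->3, 15->4, 18->5.5, 18->5.5, 21->7, 23->8, 25->9.5, 25->9.5, 29->11, 30->12, 31->13
Step 2: Rank sum for X: R1 = 1 + 2 + 3 + 5.5 + 8 + 9.5 + 11 = 40.
Step 3: U_X = R1 - n1(n1+1)/2 = 40 - 7*8/2 = 40 - 28 = 12.
       U_Y = n1*n2 - U_X = 42 - 12 = 30.
Step 4: Ties are present, so use the tie-corrected normal approximation (with continuity correction) for the p-value.
Step 5: p-value = 0.223363; compare to alpha = 0.05. fail to reject H0.

U_X = 12, p = 0.223363, fail to reject H0 at alpha = 0.05.


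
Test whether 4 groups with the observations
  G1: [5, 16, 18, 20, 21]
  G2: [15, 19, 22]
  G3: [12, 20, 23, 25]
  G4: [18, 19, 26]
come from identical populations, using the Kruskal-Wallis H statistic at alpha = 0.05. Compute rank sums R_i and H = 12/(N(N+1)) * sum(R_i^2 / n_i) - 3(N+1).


Step 1: Combine all N = 15 observations and assign midranks.
sorted (value, group, rank): (5,G1,1), (12,G3,2), (15,G2,3), (16,G1,4), (18,G1,5.5), (18,G4,5.5), (19,G2,7.5), (19,G4,7.5), (20,G1,9.5), (20,G3,9.5), (21,G1,11), (22,G2,12), (23,G3,13), (25,G3,14), (26,G4,15)
Step 2: Sum ranks within each group.
R_1 = 31 (n_1 = 5)
R_2 = 22.5 (n_2 = 3)
R_3 = 38.5 (n_3 = 4)
R_4 = 28 (n_4 = 3)
Step 3: H = 12/(N(N+1)) * sum(R_i^2/n_i) - 3(N+1)
     = 12/(15*16) * (31^2/5 + 22.5^2/3 + 38.5^2/4 + 28^2/3) - 3*16
     = 0.050000 * 992.846 - 48
     = 1.642292.
Step 4: Ties present; correction factor C = 1 - 18/(15^3 - 15) = 0.994643. Corrected H = 1.642292 / 0.994643 = 1.651137.
Step 5: Under H0, H ~ chi^2(3); p-value = 0.647851.
Step 6: alpha = 0.05. fail to reject H0.

H = 1.6511, df = 3, p = 0.647851, fail to reject H0.


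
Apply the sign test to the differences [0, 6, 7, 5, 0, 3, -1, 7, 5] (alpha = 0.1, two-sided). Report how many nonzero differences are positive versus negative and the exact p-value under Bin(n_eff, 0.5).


Step 1: Discard zero differences. Original n = 9; n_eff = number of nonzero differences = 7.
Nonzero differences (with sign): +6, +7, +5, +3, -1, +7, +5
Step 2: Count signs: positive = 6, negative = 1.
Step 3: Under H0: P(positive) = 0.5, so the number of positives S ~ Bin(7, 0.5).
Step 4: Two-sided exact p-value = sum of Bin(7,0.5) probabilities at or below the observed probability = 0.125000.
Step 5: alpha = 0.1. fail to reject H0.

n_eff = 7, pos = 6, neg = 1, p = 0.125000, fail to reject H0.


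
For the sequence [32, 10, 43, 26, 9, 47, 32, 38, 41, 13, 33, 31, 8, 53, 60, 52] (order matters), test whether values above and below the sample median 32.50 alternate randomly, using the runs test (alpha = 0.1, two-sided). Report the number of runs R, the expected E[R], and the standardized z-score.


Step 1: Compute median = 32.50; label A = above, B = below.
Labels in order: BBABBABAABABBAAA  (n_A = 8, n_B = 8)
Step 2: Count runs R = 10.
Step 3: Under H0 (random ordering), E[R] = 2*n_A*n_B/(n_A+n_B) + 1 = 2*8*8/16 + 1 = 9.0000.
        Var[R] = 2*n_A*n_B*(2*n_A*n_B - n_A - n_B) / ((n_A+n_B)^2 * (n_A+n_B-1)) = 14336/3840 = 3.7333.
        SD[R] = 1.9322.
Step 4: Continuity-corrected z = (R - 0.5 - E[R]) / SD[R] = (10 - 0.5 - 9.0000) / 1.9322 = 0.2588.
Step 5: Two-sided p-value via normal approximation = 2*(1 - Phi(|z|)) = 0.795809.
Step 6: alpha = 0.1. fail to reject H0.

R = 10, z = 0.2588, p = 0.795809, fail to reject H0.


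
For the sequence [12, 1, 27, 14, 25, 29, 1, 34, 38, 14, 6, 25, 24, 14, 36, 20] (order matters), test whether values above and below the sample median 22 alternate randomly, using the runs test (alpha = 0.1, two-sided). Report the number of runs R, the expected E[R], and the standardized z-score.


Step 1: Compute median = 22; label A = above, B = below.
Labels in order: BBABAABAABBAABAB  (n_A = 8, n_B = 8)
Step 2: Count runs R = 11.
Step 3: Under H0 (random ordering), E[R] = 2*n_A*n_B/(n_A+n_B) + 1 = 2*8*8/16 + 1 = 9.0000.
        Var[R] = 2*n_A*n_B*(2*n_A*n_B - n_A - n_B) / ((n_A+n_B)^2 * (n_A+n_B-1)) = 14336/3840 = 3.7333.
        SD[R] = 1.9322.
Step 4: Continuity-corrected z = (R - 0.5 - E[R]) / SD[R] = (11 - 0.5 - 9.0000) / 1.9322 = 0.7763.
Step 5: Two-sided p-value via normal approximation = 2*(1 - Phi(|z|)) = 0.437558.
Step 6: alpha = 0.1. fail to reject H0.

R = 11, z = 0.7763, p = 0.437558, fail to reject H0.


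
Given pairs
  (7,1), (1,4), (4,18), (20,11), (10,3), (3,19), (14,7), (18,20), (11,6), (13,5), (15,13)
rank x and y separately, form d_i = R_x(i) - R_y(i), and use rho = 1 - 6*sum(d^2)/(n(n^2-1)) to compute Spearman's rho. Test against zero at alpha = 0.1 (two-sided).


Step 1: Rank x and y separately (midranks; no ties here).
rank(x): 7->4, 1->1, 4->3, 20->11, 10->5, 3->2, 14->8, 18->10, 11->6, 13->7, 15->9
rank(y): 1->1, 4->3, 18->9, 11->7, 3->2, 19->10, 7->6, 20->11, 6->5, 5->4, 13->8
Step 2: d_i = R_x(i) - R_y(i); compute d_i^2.
  (4-1)^2=9, (1-3)^2=4, (3-9)^2=36, (11-7)^2=16, (5-2)^2=9, (2-10)^2=64, (8-6)^2=4, (10-11)^2=1, (6-5)^2=1, (7-4)^2=9, (9-8)^2=1
sum(d^2) = 154.
Step 3: rho = 1 - 6*154 / (11*(11^2 - 1)) = 1 - 924/1320 = 0.300000.
Step 4: Under H0, t = rho * sqrt((n-2)/(1-rho^2)) = 0.9435 ~ t(9).
Step 5: Two-sided p-value from the t-distribution with 9 df = 0.370083.
Step 6: alpha = 0.1. fail to reject H0.

rho = 0.3000, p = 0.370083, fail to reject H0 at alpha = 0.1.


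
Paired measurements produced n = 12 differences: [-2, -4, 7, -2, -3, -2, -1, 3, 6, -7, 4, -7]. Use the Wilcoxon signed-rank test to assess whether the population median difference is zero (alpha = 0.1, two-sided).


Step 1: Drop any zero differences (none here) and take |d_i|.
|d| = [2, 4, 7, 2, 3, 2, 1, 3, 6, 7, 4, 7]
Step 2: Midrank |d_i| (ties get averaged ranks).
ranks: |2|->3, |4|->7.5, |7|->11, |2|->3, |3|->5.5, |2|->3, |1|->1, |3|->5.5, |6|->9, |7|->11, |4|->7.5, |7|->11
Step 3: Attach original signs; sum ranks with positive sign and with negative sign.
W+ = 11 + 5.5 + 9 + 7.5 = 33
W- = 3 + 7.5 + 3 + 5.5 + 3 + 1 + 11 + 11 = 45
(Check: W+ + W- = 78 should equal n(n+1)/2 = 78.)
Step 4: Test statistic W = min(W+, W-) = 33.
Step 5: Ties in |d|, so use the tie-corrected normal approximation.
        E[W] = n(n+1)/4 = 12*13/4 = 39.
        Tie groups: |d|=2 (t=3), |d|=3 (t=2), |d|=4 (t=2), |d|=7 (t=3); sum(t^3 - t) = 60.
        Var[W] = n(n+1)(2n+1)/24 - sum(t^3-t)/48 = 3900/24 - 60/48 = 161.25.
        z = (W - E[W]) / sqrt(Var[W]) = (33 - 39) / 12.6984 = -0.4725.
        Two-sided p = 2*Phi(z) = 0.636570.
Step 6: alpha = 0.1. fail to reject H0.

W+ = 33, W- = 45, W = min = 33, p = 0.636570, fail to reject H0.


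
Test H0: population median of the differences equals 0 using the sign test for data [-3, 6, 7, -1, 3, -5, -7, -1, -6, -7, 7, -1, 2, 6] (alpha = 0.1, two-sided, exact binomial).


Step 1: Discard zero differences. Original n = 14; n_eff = number of nonzero differences = 14.
Nonzero differences (with sign): -3, +6, +7, -1, +3, -5, -7, -1, -6, -7, +7, -1, +2, +6
Step 2: Count signs: positive = 6, negative = 8.
Step 3: Under H0: P(positive) = 0.5, so the number of positives S ~ Bin(14, 0.5).
Step 4: Two-sided exact p-value = sum of Bin(14,0.5) probabilities at or below the observed probability = 0.790527.
Step 5: alpha = 0.1. fail to reject H0.

n_eff = 14, pos = 6, neg = 8, p = 0.790527, fail to reject H0.


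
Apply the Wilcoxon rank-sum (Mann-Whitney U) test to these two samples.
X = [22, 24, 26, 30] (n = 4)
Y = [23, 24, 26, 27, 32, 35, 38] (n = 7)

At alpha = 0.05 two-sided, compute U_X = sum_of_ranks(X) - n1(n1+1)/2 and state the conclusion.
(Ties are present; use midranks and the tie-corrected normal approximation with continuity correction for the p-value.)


Step 1: Combine and sort all 11 observations; assign midranks.
sorted (value, group): (22,X), (23,Y), (24,X), (24,Y), (26,X), (26,Y), (27,Y), (30,X), (32,Y), (35,Y), (38,Y)
ranks: 22->1, 23->2, 24->3.5, 24->3.5, 26->5.5, 26->5.5, 27->7, 30->8, 32->9, 35->10, 38->11
Step 2: Rank sum for X: R1 = 1 + 3.5 + 5.5 + 8 = 18.
Step 3: U_X = R1 - n1(n1+1)/2 = 18 - 4*5/2 = 18 - 10 = 8.
       U_Y = n1*n2 - U_X = 28 - 8 = 20.
Step 4: Ties are present, so use the tie-corrected normal approximation (with continuity correction) for the p-value.
Step 5: p-value = 0.296412; compare to alpha = 0.05. fail to reject H0.

U_X = 8, p = 0.296412, fail to reject H0 at alpha = 0.05.


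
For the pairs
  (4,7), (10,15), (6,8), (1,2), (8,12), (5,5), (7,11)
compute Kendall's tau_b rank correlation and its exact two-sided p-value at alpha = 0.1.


Step 1: Enumerate the 21 unordered pairs (i,j) with i<j and classify each by sign(x_j-x_i) * sign(y_j-y_i).
  (1,2):dx=+6,dy=+8->C; (1,3):dx=+2,dy=+1->C; (1,4):dx=-3,dy=-5->C; (1,5):dx=+4,dy=+5->C
  (1,6):dx=+1,dy=-2->D; (1,7):dx=+3,dy=+4->C; (2,3):dx=-4,dy=-7->C; (2,4):dx=-9,dy=-13->C
  (2,5):dx=-2,dy=-3->C; (2,6):dx=-5,dy=-10->C; (2,7):dx=-3,dy=-4->C; (3,4):dx=-5,dy=-6->C
  (3,5):dx=+2,dy=+4->C; (3,6):dx=-1,dy=-3->C; (3,7):dx=+1,dy=+3->C; (4,5):dx=+7,dy=+10->C
  (4,6):dx=+4,dy=+3->C; (4,7):dx=+6,dy=+9->C; (5,6):dx=-3,dy=-7->C; (5,7):dx=-1,dy=-1->C
  (6,7):dx=+2,dy=+6->C
Step 2: C = 20, D = 1, total pairs = 21.
Step 3: tau = (C - D)/(n(n-1)/2) = (20 - 1)/21 = 0.904762.
Step 4: Exact two-sided p-value (enumerate n! = 5040 permutations of y under H0): p = 0.002778.
Step 5: alpha = 0.1. reject H0.

tau_b = 0.9048 (C=20, D=1), p = 0.002778, reject H0.
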